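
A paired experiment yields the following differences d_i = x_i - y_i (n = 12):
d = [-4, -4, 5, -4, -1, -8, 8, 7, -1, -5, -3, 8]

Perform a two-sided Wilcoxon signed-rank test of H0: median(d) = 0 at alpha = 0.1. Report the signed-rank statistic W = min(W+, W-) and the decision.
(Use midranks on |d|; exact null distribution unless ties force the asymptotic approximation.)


Step 1: Drop any zero differences (none here) and take |d_i|.
|d| = [4, 4, 5, 4, 1, 8, 8, 7, 1, 5, 3, 8]
Step 2: Midrank |d_i| (ties get averaged ranks).
ranks: |4|->5, |4|->5, |5|->7.5, |4|->5, |1|->1.5, |8|->11, |8|->11, |7|->9, |1|->1.5, |5|->7.5, |3|->3, |8|->11
Step 3: Attach original signs; sum ranks with positive sign and with negative sign.
W+ = 7.5 + 11 + 9 + 11 = 38.5
W- = 5 + 5 + 5 + 1.5 + 11 + 1.5 + 7.5 + 3 = 39.5
(Check: W+ + W- = 78 should equal n(n+1)/2 = 78.)
Step 4: Test statistic W = min(W+, W-) = 38.5.
Step 5: Ties in |d|, so use the tie-corrected normal approximation.
        E[W] = n(n+1)/4 = 12*13/4 = 39.
        Tie groups: |d|=1 (t=2), |d|=4 (t=3), |d|=5 (t=2), |d|=8 (t=3); sum(t^3 - t) = 60.
        Var[W] = n(n+1)(2n+1)/24 - sum(t^3-t)/48 = 3900/24 - 60/48 = 161.25.
        z = (W - E[W]) / sqrt(Var[W]) = (38.5 - 39) / 12.6984 = -0.0394.
        Two-sided p = 2*Phi(z) = 0.968591.
Step 6: alpha = 0.1. fail to reject H0.

W+ = 38.5, W- = 39.5, W = min = 38.5, p = 0.968591, fail to reject H0.


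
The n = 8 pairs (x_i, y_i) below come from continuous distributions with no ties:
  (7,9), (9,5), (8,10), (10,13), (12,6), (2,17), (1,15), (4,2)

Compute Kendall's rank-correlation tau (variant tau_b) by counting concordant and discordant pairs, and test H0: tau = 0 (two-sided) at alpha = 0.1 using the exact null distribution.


Step 1: Enumerate the 28 unordered pairs (i,j) with i<j and classify each by sign(x_j-x_i) * sign(y_j-y_i).
  (1,2):dx=+2,dy=-4->D; (1,3):dx=+1,dy=+1->C; (1,4):dx=+3,dy=+4->C; (1,5):dx=+5,dy=-3->D
  (1,6):dx=-5,dy=+8->D; (1,7):dx=-6,dy=+6->D; (1,8):dx=-3,dy=-7->C; (2,3):dx=-1,dy=+5->D
  (2,4):dx=+1,dy=+8->C; (2,5):dx=+3,dy=+1->C; (2,6):dx=-7,dy=+12->D; (2,7):dx=-8,dy=+10->D
  (2,8):dx=-5,dy=-3->C; (3,4):dx=+2,dy=+3->C; (3,5):dx=+4,dy=-4->D; (3,6):dx=-6,dy=+7->D
  (3,7):dx=-7,dy=+5->D; (3,8):dx=-4,dy=-8->C; (4,5):dx=+2,dy=-7->D; (4,6):dx=-8,dy=+4->D
  (4,7):dx=-9,dy=+2->D; (4,8):dx=-6,dy=-11->C; (5,6):dx=-10,dy=+11->D; (5,7):dx=-11,dy=+9->D
  (5,8):dx=-8,dy=-4->C; (6,7):dx=-1,dy=-2->C; (6,8):dx=+2,dy=-15->D; (7,8):dx=+3,dy=-13->D
Step 2: C = 11, D = 17, total pairs = 28.
Step 3: tau = (C - D)/(n(n-1)/2) = (11 - 17)/28 = -0.214286.
Step 4: Exact two-sided p-value (enumerate n! = 40320 permutations of y under H0): p = 0.548413.
Step 5: alpha = 0.1. fail to reject H0.

tau_b = -0.2143 (C=11, D=17), p = 0.548413, fail to reject H0.


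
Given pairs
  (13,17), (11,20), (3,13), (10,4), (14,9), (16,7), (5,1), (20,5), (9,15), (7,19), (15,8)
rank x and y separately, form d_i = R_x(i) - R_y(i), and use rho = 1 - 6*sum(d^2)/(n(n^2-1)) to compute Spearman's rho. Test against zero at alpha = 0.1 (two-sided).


Step 1: Rank x and y separately (midranks; no ties here).
rank(x): 13->7, 11->6, 3->1, 10->5, 14->8, 16->10, 5->2, 20->11, 9->4, 7->3, 15->9
rank(y): 17->9, 20->11, 13->7, 4->2, 9->6, 7->4, 1->1, 5->3, 15->8, 19->10, 8->5
Step 2: d_i = R_x(i) - R_y(i); compute d_i^2.
  (7-9)^2=4, (6-11)^2=25, (1-7)^2=36, (5-2)^2=9, (8-6)^2=4, (10-4)^2=36, (2-1)^2=1, (11-3)^2=64, (4-8)^2=16, (3-10)^2=49, (9-5)^2=16
sum(d^2) = 260.
Step 3: rho = 1 - 6*260 / (11*(11^2 - 1)) = 1 - 1560/1320 = -0.181818.
Step 4: Under H0, t = rho * sqrt((n-2)/(1-rho^2)) = -0.5547 ~ t(9).
Step 5: Two-sided p-value from the t-distribution with 9 df = 0.592615.
Step 6: alpha = 0.1. fail to reject H0.

rho = -0.1818, p = 0.592615, fail to reject H0 at alpha = 0.1.


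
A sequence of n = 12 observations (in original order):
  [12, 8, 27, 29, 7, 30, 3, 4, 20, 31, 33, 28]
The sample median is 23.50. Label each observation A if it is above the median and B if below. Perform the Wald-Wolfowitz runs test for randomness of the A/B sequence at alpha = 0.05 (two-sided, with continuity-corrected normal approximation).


Step 1: Compute median = 23.50; label A = above, B = below.
Labels in order: BBAABABBBAAA  (n_A = 6, n_B = 6)
Step 2: Count runs R = 6.
Step 3: Under H0 (random ordering), E[R] = 2*n_A*n_B/(n_A+n_B) + 1 = 2*6*6/12 + 1 = 7.0000.
        Var[R] = 2*n_A*n_B*(2*n_A*n_B - n_A - n_B) / ((n_A+n_B)^2 * (n_A+n_B-1)) = 4320/1584 = 2.7273.
        SD[R] = 1.6514.
Step 4: Continuity-corrected z = (R + 0.5 - E[R]) / SD[R] = (6 + 0.5 - 7.0000) / 1.6514 = -0.3028.
Step 5: Two-sided p-value via normal approximation = 2*(1 - Phi(|z|)) = 0.762069.
Step 6: alpha = 0.05. fail to reject H0.

R = 6, z = -0.3028, p = 0.762069, fail to reject H0.


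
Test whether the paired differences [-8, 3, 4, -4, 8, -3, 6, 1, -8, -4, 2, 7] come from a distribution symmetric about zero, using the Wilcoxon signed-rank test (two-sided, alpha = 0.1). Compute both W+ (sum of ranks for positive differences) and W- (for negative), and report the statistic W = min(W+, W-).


Step 1: Drop any zero differences (none here) and take |d_i|.
|d| = [8, 3, 4, 4, 8, 3, 6, 1, 8, 4, 2, 7]
Step 2: Midrank |d_i| (ties get averaged ranks).
ranks: |8|->11, |3|->3.5, |4|->6, |4|->6, |8|->11, |3|->3.5, |6|->8, |1|->1, |8|->11, |4|->6, |2|->2, |7|->9
Step 3: Attach original signs; sum ranks with positive sign and with negative sign.
W+ = 3.5 + 6 + 11 + 8 + 1 + 2 + 9 = 40.5
W- = 11 + 6 + 3.5 + 11 + 6 = 37.5
(Check: W+ + W- = 78 should equal n(n+1)/2 = 78.)
Step 4: Test statistic W = min(W+, W-) = 37.5.
Step 5: Ties in |d|, so use the tie-corrected normal approximation.
        E[W] = n(n+1)/4 = 12*13/4 = 39.
        Tie groups: |d|=3 (t=2), |d|=4 (t=3), |d|=8 (t=3); sum(t^3 - t) = 54.
        Var[W] = n(n+1)(2n+1)/24 - sum(t^3-t)/48 = 3900/24 - 54/48 = 161.375.
        z = (W - E[W]) / sqrt(Var[W]) = (37.5 - 39) / 12.7033 = -0.1181.
        Two-sided p = 2*Phi(z) = 0.906005.
Step 6: alpha = 0.1. fail to reject H0.

W+ = 40.5, W- = 37.5, W = min = 37.5, p = 0.906005, fail to reject H0.


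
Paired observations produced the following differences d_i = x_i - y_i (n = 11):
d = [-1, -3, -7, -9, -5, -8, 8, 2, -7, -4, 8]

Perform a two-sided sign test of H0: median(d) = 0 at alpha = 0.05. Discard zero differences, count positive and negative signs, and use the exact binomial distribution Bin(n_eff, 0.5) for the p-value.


Step 1: Discard zero differences. Original n = 11; n_eff = number of nonzero differences = 11.
Nonzero differences (with sign): -1, -3, -7, -9, -5, -8, +8, +2, -7, -4, +8
Step 2: Count signs: positive = 3, negative = 8.
Step 3: Under H0: P(positive) = 0.5, so the number of positives S ~ Bin(11, 0.5).
Step 4: Two-sided exact p-value = sum of Bin(11,0.5) probabilities at or below the observed probability = 0.226562.
Step 5: alpha = 0.05. fail to reject H0.

n_eff = 11, pos = 3, neg = 8, p = 0.226562, fail to reject H0.


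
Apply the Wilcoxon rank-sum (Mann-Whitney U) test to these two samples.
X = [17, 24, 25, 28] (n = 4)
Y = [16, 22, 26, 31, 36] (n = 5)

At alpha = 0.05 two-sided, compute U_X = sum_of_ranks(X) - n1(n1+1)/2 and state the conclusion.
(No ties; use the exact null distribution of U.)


Step 1: Combine and sort all 9 observations; assign midranks.
sorted (value, group): (16,Y), (17,X), (22,Y), (24,X), (25,X), (26,Y), (28,X), (31,Y), (36,Y)
ranks: 16->1, 17->2, 22->3, 24->4, 25->5, 26->6, 28->7, 31->8, 36->9
Step 2: Rank sum for X: R1 = 2 + 4 + 5 + 7 = 18.
Step 3: U_X = R1 - n1(n1+1)/2 = 18 - 4*5/2 = 18 - 10 = 8.
       U_Y = n1*n2 - U_X = 20 - 8 = 12.
Step 4: No ties, so the exact null distribution of U (based on enumerating the C(9,4) = 126 equally likely rank assignments) gives the two-sided p-value.
Step 5: p-value = 0.730159; compare to alpha = 0.05. fail to reject H0.

U_X = 8, p = 0.730159, fail to reject H0 at alpha = 0.05.


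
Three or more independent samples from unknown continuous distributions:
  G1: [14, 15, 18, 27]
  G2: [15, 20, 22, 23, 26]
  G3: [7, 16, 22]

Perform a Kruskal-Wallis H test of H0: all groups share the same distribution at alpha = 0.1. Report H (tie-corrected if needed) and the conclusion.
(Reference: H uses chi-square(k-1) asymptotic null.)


Step 1: Combine all N = 12 observations and assign midranks.
sorted (value, group, rank): (7,G3,1), (14,G1,2), (15,G1,3.5), (15,G2,3.5), (16,G3,5), (18,G1,6), (20,G2,7), (22,G2,8.5), (22,G3,8.5), (23,G2,10), (26,G2,11), (27,G1,12)
Step 2: Sum ranks within each group.
R_1 = 23.5 (n_1 = 4)
R_2 = 40 (n_2 = 5)
R_3 = 14.5 (n_3 = 3)
Step 3: H = 12/(N(N+1)) * sum(R_i^2/n_i) - 3(N+1)
     = 12/(12*13) * (23.5^2/4 + 40^2/5 + 14.5^2/3) - 3*13
     = 0.076923 * 528.146 - 39
     = 1.626603.
Step 4: Ties present; correction factor C = 1 - 12/(12^3 - 12) = 0.993007. Corrected H = 1.626603 / 0.993007 = 1.638058.
Step 5: Under H0, H ~ chi^2(2); p-value = 0.440860.
Step 6: alpha = 0.1. fail to reject H0.

H = 1.6381, df = 2, p = 0.440860, fail to reject H0.


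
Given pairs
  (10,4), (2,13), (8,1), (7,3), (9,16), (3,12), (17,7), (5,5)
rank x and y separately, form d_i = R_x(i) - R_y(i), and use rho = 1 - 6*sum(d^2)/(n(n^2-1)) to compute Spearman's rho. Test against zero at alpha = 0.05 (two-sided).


Step 1: Rank x and y separately (midranks; no ties here).
rank(x): 10->7, 2->1, 8->5, 7->4, 9->6, 3->2, 17->8, 5->3
rank(y): 4->3, 13->7, 1->1, 3->2, 16->8, 12->6, 7->5, 5->4
Step 2: d_i = R_x(i) - R_y(i); compute d_i^2.
  (7-3)^2=16, (1-7)^2=36, (5-1)^2=16, (4-2)^2=4, (6-8)^2=4, (2-6)^2=16, (8-5)^2=9, (3-4)^2=1
sum(d^2) = 102.
Step 3: rho = 1 - 6*102 / (8*(8^2 - 1)) = 1 - 612/504 = -0.214286.
Step 4: Under H0, t = rho * sqrt((n-2)/(1-rho^2)) = -0.5374 ~ t(6).
Step 5: Two-sided p-value from the t-distribution with 6 df = 0.610344.
Step 6: alpha = 0.05. fail to reject H0.

rho = -0.2143, p = 0.610344, fail to reject H0 at alpha = 0.05.


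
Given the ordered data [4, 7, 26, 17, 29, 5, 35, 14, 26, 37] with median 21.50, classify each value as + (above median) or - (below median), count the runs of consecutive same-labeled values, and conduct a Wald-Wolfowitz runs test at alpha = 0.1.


Step 1: Compute median = 21.50; label A = above, B = below.
Labels in order: BBABABABAA  (n_A = 5, n_B = 5)
Step 2: Count runs R = 8.
Step 3: Under H0 (random ordering), E[R] = 2*n_A*n_B/(n_A+n_B) + 1 = 2*5*5/10 + 1 = 6.0000.
        Var[R] = 2*n_A*n_B*(2*n_A*n_B - n_A - n_B) / ((n_A+n_B)^2 * (n_A+n_B-1)) = 2000/900 = 2.2222.
        SD[R] = 1.4907.
Step 4: Continuity-corrected z = (R - 0.5 - E[R]) / SD[R] = (8 - 0.5 - 6.0000) / 1.4907 = 1.0062.
Step 5: Two-sided p-value via normal approximation = 2*(1 - Phi(|z|)) = 0.314305.
Step 6: alpha = 0.1. fail to reject H0.

R = 8, z = 1.0062, p = 0.314305, fail to reject H0.


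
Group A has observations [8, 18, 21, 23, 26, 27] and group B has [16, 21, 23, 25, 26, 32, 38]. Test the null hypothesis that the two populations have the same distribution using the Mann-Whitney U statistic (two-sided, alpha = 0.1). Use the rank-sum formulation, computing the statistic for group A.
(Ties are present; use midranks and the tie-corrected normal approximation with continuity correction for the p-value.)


Step 1: Combine and sort all 13 observations; assign midranks.
sorted (value, group): (8,X), (16,Y), (18,X), (21,X), (21,Y), (23,X), (23,Y), (25,Y), (26,X), (26,Y), (27,X), (32,Y), (38,Y)
ranks: 8->1, 16->2, 18->3, 21->4.5, 21->4.5, 23->6.5, 23->6.5, 25->8, 26->9.5, 26->9.5, 27->11, 32->12, 38->13
Step 2: Rank sum for X: R1 = 1 + 3 + 4.5 + 6.5 + 9.5 + 11 = 35.5.
Step 3: U_X = R1 - n1(n1+1)/2 = 35.5 - 6*7/2 = 35.5 - 21 = 14.5.
       U_Y = n1*n2 - U_X = 42 - 14.5 = 27.5.
Step 4: Ties are present, so use the tie-corrected normal approximation (with continuity correction) for the p-value.
Step 5: p-value = 0.389405; compare to alpha = 0.1. fail to reject H0.

U_X = 14.5, p = 0.389405, fail to reject H0 at alpha = 0.1.


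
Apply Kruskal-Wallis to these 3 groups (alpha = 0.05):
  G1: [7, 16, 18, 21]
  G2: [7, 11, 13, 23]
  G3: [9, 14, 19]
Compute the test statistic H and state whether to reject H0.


Step 1: Combine all N = 11 observations and assign midranks.
sorted (value, group, rank): (7,G1,1.5), (7,G2,1.5), (9,G3,3), (11,G2,4), (13,G2,5), (14,G3,6), (16,G1,7), (18,G1,8), (19,G3,9), (21,G1,10), (23,G2,11)
Step 2: Sum ranks within each group.
R_1 = 26.5 (n_1 = 4)
R_2 = 21.5 (n_2 = 4)
R_3 = 18 (n_3 = 3)
Step 3: H = 12/(N(N+1)) * sum(R_i^2/n_i) - 3(N+1)
     = 12/(11*12) * (26.5^2/4 + 21.5^2/4 + 18^2/3) - 3*12
     = 0.090909 * 399.125 - 36
     = 0.284091.
Step 4: Ties present; correction factor C = 1 - 6/(11^3 - 11) = 0.995455. Corrected H = 0.284091 / 0.995455 = 0.285388.
Step 5: Under H0, H ~ chi^2(2); p-value = 0.867019.
Step 6: alpha = 0.05. fail to reject H0.

H = 0.2854, df = 2, p = 0.867019, fail to reject H0.


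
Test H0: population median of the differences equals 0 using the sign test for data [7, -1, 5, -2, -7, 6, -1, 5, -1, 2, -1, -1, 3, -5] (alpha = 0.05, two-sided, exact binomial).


Step 1: Discard zero differences. Original n = 14; n_eff = number of nonzero differences = 14.
Nonzero differences (with sign): +7, -1, +5, -2, -7, +6, -1, +5, -1, +2, -1, -1, +3, -5
Step 2: Count signs: positive = 6, negative = 8.
Step 3: Under H0: P(positive) = 0.5, so the number of positives S ~ Bin(14, 0.5).
Step 4: Two-sided exact p-value = sum of Bin(14,0.5) probabilities at or below the observed probability = 0.790527.
Step 5: alpha = 0.05. fail to reject H0.

n_eff = 14, pos = 6, neg = 8, p = 0.790527, fail to reject H0.


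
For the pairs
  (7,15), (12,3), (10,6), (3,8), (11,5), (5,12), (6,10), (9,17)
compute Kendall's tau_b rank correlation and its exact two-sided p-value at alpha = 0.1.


Step 1: Enumerate the 28 unordered pairs (i,j) with i<j and classify each by sign(x_j-x_i) * sign(y_j-y_i).
  (1,2):dx=+5,dy=-12->D; (1,3):dx=+3,dy=-9->D; (1,4):dx=-4,dy=-7->C; (1,5):dx=+4,dy=-10->D
  (1,6):dx=-2,dy=-3->C; (1,7):dx=-1,dy=-5->C; (1,8):dx=+2,dy=+2->C; (2,3):dx=-2,dy=+3->D
  (2,4):dx=-9,dy=+5->D; (2,5):dx=-1,dy=+2->D; (2,6):dx=-7,dy=+9->D; (2,7):dx=-6,dy=+7->D
  (2,8):dx=-3,dy=+14->D; (3,4):dx=-7,dy=+2->D; (3,5):dx=+1,dy=-1->D; (3,6):dx=-5,dy=+6->D
  (3,7):dx=-4,dy=+4->D; (3,8):dx=-1,dy=+11->D; (4,5):dx=+8,dy=-3->D; (4,6):dx=+2,dy=+4->C
  (4,7):dx=+3,dy=+2->C; (4,8):dx=+6,dy=+9->C; (5,6):dx=-6,dy=+7->D; (5,7):dx=-5,dy=+5->D
  (5,8):dx=-2,dy=+12->D; (6,7):dx=+1,dy=-2->D; (6,8):dx=+4,dy=+5->C; (7,8):dx=+3,dy=+7->C
Step 2: C = 9, D = 19, total pairs = 28.
Step 3: tau = (C - D)/(n(n-1)/2) = (9 - 19)/28 = -0.357143.
Step 4: Exact two-sided p-value (enumerate n! = 40320 permutations of y under H0): p = 0.275099.
Step 5: alpha = 0.1. fail to reject H0.

tau_b = -0.3571 (C=9, D=19), p = 0.275099, fail to reject H0.


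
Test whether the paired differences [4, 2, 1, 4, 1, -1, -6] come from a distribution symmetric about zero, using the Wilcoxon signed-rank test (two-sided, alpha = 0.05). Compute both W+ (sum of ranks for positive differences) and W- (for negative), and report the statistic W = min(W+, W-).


Step 1: Drop any zero differences (none here) and take |d_i|.
|d| = [4, 2, 1, 4, 1, 1, 6]
Step 2: Midrank |d_i| (ties get averaged ranks).
ranks: |4|->5.5, |2|->4, |1|->2, |4|->5.5, |1|->2, |1|->2, |6|->7
Step 3: Attach original signs; sum ranks with positive sign and with negative sign.
W+ = 5.5 + 4 + 2 + 5.5 + 2 = 19
W- = 2 + 7 = 9
(Check: W+ + W- = 28 should equal n(n+1)/2 = 28.)
Step 4: Test statistic W = min(W+, W-) = 9.
Step 5: Ties in |d|, so use the tie-corrected normal approximation.
        E[W] = n(n+1)/4 = 7*8/4 = 14.
        Tie groups: |d|=1 (t=3), |d|=4 (t=2); sum(t^3 - t) = 30.
        Var[W] = n(n+1)(2n+1)/24 - sum(t^3-t)/48 = 840/24 - 30/48 = 34.375.
        z = (W - E[W]) / sqrt(Var[W]) = (9 - 14) / 5.8630 = -0.8528.
        Two-sided p = 2*Phi(z) = 0.393769.
Step 6: alpha = 0.05. fail to reject H0.

W+ = 19, W- = 9, W = min = 9, p = 0.393769, fail to reject H0.


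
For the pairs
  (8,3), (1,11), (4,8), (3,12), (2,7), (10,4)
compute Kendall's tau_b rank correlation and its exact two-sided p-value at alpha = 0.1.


Step 1: Enumerate the 15 unordered pairs (i,j) with i<j and classify each by sign(x_j-x_i) * sign(y_j-y_i).
  (1,2):dx=-7,dy=+8->D; (1,3):dx=-4,dy=+5->D; (1,4):dx=-5,dy=+9->D; (1,5):dx=-6,dy=+4->D
  (1,6):dx=+2,dy=+1->C; (2,3):dx=+3,dy=-3->D; (2,4):dx=+2,dy=+1->C; (2,5):dx=+1,dy=-4->D
  (2,6):dx=+9,dy=-7->D; (3,4):dx=-1,dy=+4->D; (3,5):dx=-2,dy=-1->C; (3,6):dx=+6,dy=-4->D
  (4,5):dx=-1,dy=-5->C; (4,6):dx=+7,dy=-8->D; (5,6):dx=+8,dy=-3->D
Step 2: C = 4, D = 11, total pairs = 15.
Step 3: tau = (C - D)/(n(n-1)/2) = (4 - 11)/15 = -0.466667.
Step 4: Exact two-sided p-value (enumerate n! = 720 permutations of y under H0): p = 0.272222.
Step 5: alpha = 0.1. fail to reject H0.

tau_b = -0.4667 (C=4, D=11), p = 0.272222, fail to reject H0.


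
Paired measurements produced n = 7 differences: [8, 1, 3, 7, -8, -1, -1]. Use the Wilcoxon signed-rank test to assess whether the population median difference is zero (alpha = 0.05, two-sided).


Step 1: Drop any zero differences (none here) and take |d_i|.
|d| = [8, 1, 3, 7, 8, 1, 1]
Step 2: Midrank |d_i| (ties get averaged ranks).
ranks: |8|->6.5, |1|->2, |3|->4, |7|->5, |8|->6.5, |1|->2, |1|->2
Step 3: Attach original signs; sum ranks with positive sign and with negative sign.
W+ = 6.5 + 2 + 4 + 5 = 17.5
W- = 6.5 + 2 + 2 = 10.5
(Check: W+ + W- = 28 should equal n(n+1)/2 = 28.)
Step 4: Test statistic W = min(W+, W-) = 10.5.
Step 5: Ties in |d|, so use the tie-corrected normal approximation.
        E[W] = n(n+1)/4 = 7*8/4 = 14.
        Tie groups: |d|=1 (t=3), |d|=8 (t=2); sum(t^3 - t) = 30.
        Var[W] = n(n+1)(2n+1)/24 - sum(t^3-t)/48 = 840/24 - 30/48 = 34.375.
        z = (W - E[W]) / sqrt(Var[W]) = (10.5 - 14) / 5.8630 = -0.5970.
        Two-sided p = 2*Phi(z) = 0.550533.
Step 6: alpha = 0.05. fail to reject H0.

W+ = 17.5, W- = 10.5, W = min = 10.5, p = 0.550533, fail to reject H0.


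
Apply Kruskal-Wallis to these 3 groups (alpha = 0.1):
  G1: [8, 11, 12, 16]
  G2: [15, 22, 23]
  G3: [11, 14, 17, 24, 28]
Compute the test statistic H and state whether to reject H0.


Step 1: Combine all N = 12 observations and assign midranks.
sorted (value, group, rank): (8,G1,1), (11,G1,2.5), (11,G3,2.5), (12,G1,4), (14,G3,5), (15,G2,6), (16,G1,7), (17,G3,8), (22,G2,9), (23,G2,10), (24,G3,11), (28,G3,12)
Step 2: Sum ranks within each group.
R_1 = 14.5 (n_1 = 4)
R_2 = 25 (n_2 = 3)
R_3 = 38.5 (n_3 = 5)
Step 3: H = 12/(N(N+1)) * sum(R_i^2/n_i) - 3(N+1)
     = 12/(12*13) * (14.5^2/4 + 25^2/3 + 38.5^2/5) - 3*13
     = 0.076923 * 557.346 - 39
     = 3.872756.
Step 4: Ties present; correction factor C = 1 - 6/(12^3 - 12) = 0.996503. Corrected H = 3.872756 / 0.996503 = 3.886345.
Step 5: Under H0, H ~ chi^2(2); p-value = 0.143249.
Step 6: alpha = 0.1. fail to reject H0.

H = 3.8863, df = 2, p = 0.143249, fail to reject H0.


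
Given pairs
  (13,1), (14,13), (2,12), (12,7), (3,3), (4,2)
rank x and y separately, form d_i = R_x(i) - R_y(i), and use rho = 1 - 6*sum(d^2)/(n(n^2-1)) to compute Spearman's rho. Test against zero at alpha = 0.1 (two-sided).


Step 1: Rank x and y separately (midranks; no ties here).
rank(x): 13->5, 14->6, 2->1, 12->4, 3->2, 4->3
rank(y): 1->1, 13->6, 12->5, 7->4, 3->3, 2->2
Step 2: d_i = R_x(i) - R_y(i); compute d_i^2.
  (5-1)^2=16, (6-6)^2=0, (1-5)^2=16, (4-4)^2=0, (2-3)^2=1, (3-2)^2=1
sum(d^2) = 34.
Step 3: rho = 1 - 6*34 / (6*(6^2 - 1)) = 1 - 204/210 = 0.028571.
Step 4: Under H0, t = rho * sqrt((n-2)/(1-rho^2)) = 0.0572 ~ t(4).
Step 5: Two-sided p-value from the t-distribution with 4 df = 0.957155.
Step 6: alpha = 0.1. fail to reject H0.

rho = 0.0286, p = 0.957155, fail to reject H0 at alpha = 0.1.


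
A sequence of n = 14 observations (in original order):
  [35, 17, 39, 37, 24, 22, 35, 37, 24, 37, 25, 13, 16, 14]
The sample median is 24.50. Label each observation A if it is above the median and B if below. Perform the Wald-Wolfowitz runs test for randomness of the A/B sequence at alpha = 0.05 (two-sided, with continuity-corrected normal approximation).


Step 1: Compute median = 24.50; label A = above, B = below.
Labels in order: ABAABBAABAABBB  (n_A = 7, n_B = 7)
Step 2: Count runs R = 8.
Step 3: Under H0 (random ordering), E[R] = 2*n_A*n_B/(n_A+n_B) + 1 = 2*7*7/14 + 1 = 8.0000.
        Var[R] = 2*n_A*n_B*(2*n_A*n_B - n_A - n_B) / ((n_A+n_B)^2 * (n_A+n_B-1)) = 8232/2548 = 3.2308.
        SD[R] = 1.7974.
Step 4: R = E[R], so z = 0 with no continuity correction.
Step 5: Two-sided p-value via normal approximation = 2*(1 - Phi(|z|)) = 1.000000.
Step 6: alpha = 0.05. fail to reject H0.

R = 8, z = 0.0000, p = 1.000000, fail to reject H0.


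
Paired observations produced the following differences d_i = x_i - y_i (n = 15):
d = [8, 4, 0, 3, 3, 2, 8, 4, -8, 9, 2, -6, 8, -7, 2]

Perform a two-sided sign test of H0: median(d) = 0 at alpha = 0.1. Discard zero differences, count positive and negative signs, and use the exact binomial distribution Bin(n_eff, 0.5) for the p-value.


Step 1: Discard zero differences. Original n = 15; n_eff = number of nonzero differences = 14.
Nonzero differences (with sign): +8, +4, +3, +3, +2, +8, +4, -8, +9, +2, -6, +8, -7, +2
Step 2: Count signs: positive = 11, negative = 3.
Step 3: Under H0: P(positive) = 0.5, so the number of positives S ~ Bin(14, 0.5).
Step 4: Two-sided exact p-value = sum of Bin(14,0.5) probabilities at or below the observed probability = 0.057373.
Step 5: alpha = 0.1. reject H0.

n_eff = 14, pos = 11, neg = 3, p = 0.057373, reject H0.


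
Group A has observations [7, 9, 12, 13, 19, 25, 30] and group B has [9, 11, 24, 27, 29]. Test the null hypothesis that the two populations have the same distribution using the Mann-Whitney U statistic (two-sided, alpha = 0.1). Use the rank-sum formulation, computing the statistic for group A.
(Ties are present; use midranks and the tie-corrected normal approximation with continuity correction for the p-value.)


Step 1: Combine and sort all 12 observations; assign midranks.
sorted (value, group): (7,X), (9,X), (9,Y), (11,Y), (12,X), (13,X), (19,X), (24,Y), (25,X), (27,Y), (29,Y), (30,X)
ranks: 7->1, 9->2.5, 9->2.5, 11->4, 12->5, 13->6, 19->7, 24->8, 25->9, 27->10, 29->11, 30->12
Step 2: Rank sum for X: R1 = 1 + 2.5 + 5 + 6 + 7 + 9 + 12 = 42.5.
Step 3: U_X = R1 - n1(n1+1)/2 = 42.5 - 7*8/2 = 42.5 - 28 = 14.5.
       U_Y = n1*n2 - U_X = 35 - 14.5 = 20.5.
Step 4: Ties are present, so use the tie-corrected normal approximation (with continuity correction) for the p-value.
Step 5: p-value = 0.684221; compare to alpha = 0.1. fail to reject H0.

U_X = 14.5, p = 0.684221, fail to reject H0 at alpha = 0.1.


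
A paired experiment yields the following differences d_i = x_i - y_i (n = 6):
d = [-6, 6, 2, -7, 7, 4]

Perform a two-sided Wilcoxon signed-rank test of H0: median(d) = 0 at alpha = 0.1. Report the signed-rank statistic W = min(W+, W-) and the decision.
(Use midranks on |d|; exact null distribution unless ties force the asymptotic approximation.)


Step 1: Drop any zero differences (none here) and take |d_i|.
|d| = [6, 6, 2, 7, 7, 4]
Step 2: Midrank |d_i| (ties get averaged ranks).
ranks: |6|->3.5, |6|->3.5, |2|->1, |7|->5.5, |7|->5.5, |4|->2
Step 3: Attach original signs; sum ranks with positive sign and with negative sign.
W+ = 3.5 + 1 + 5.5 + 2 = 12
W- = 3.5 + 5.5 = 9
(Check: W+ + W- = 21 should equal n(n+1)/2 = 21.)
Step 4: Test statistic W = min(W+, W-) = 9.
Step 5: Ties in |d|, so use the tie-corrected normal approximation.
        E[W] = n(n+1)/4 = 6*7/4 = 10.5.
        Tie groups: |d|=6 (t=2), |d|=7 (t=2); sum(t^3 - t) = 12.
        Var[W] = n(n+1)(2n+1)/24 - sum(t^3-t)/48 = 546/24 - 12/48 = 22.5.
        z = (W - E[W]) / sqrt(Var[W]) = (9 - 10.5) / 4.7434 = -0.3162.
        Two-sided p = 2*Phi(z) = 0.751830.
Step 6: alpha = 0.1. fail to reject H0.

W+ = 12, W- = 9, W = min = 9, p = 0.751830, fail to reject H0.


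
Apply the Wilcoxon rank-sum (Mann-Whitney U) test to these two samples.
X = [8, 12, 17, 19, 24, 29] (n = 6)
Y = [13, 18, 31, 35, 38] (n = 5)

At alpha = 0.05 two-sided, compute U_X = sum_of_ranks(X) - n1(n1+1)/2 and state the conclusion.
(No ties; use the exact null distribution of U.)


Step 1: Combine and sort all 11 observations; assign midranks.
sorted (value, group): (8,X), (12,X), (13,Y), (17,X), (18,Y), (19,X), (24,X), (29,X), (31,Y), (35,Y), (38,Y)
ranks: 8->1, 12->2, 13->3, 17->4, 18->5, 19->6, 24->7, 29->8, 31->9, 35->10, 38->11
Step 2: Rank sum for X: R1 = 1 + 2 + 4 + 6 + 7 + 8 = 28.
Step 3: U_X = R1 - n1(n1+1)/2 = 28 - 6*7/2 = 28 - 21 = 7.
       U_Y = n1*n2 - U_X = 30 - 7 = 23.
Step 4: No ties, so the exact null distribution of U (based on enumerating the C(11,6) = 462 equally likely rank assignments) gives the two-sided p-value.
Step 5: p-value = 0.177489; compare to alpha = 0.05. fail to reject H0.

U_X = 7, p = 0.177489, fail to reject H0 at alpha = 0.05.


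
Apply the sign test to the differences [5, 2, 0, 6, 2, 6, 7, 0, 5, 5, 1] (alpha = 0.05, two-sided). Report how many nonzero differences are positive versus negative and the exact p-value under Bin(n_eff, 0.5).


Step 1: Discard zero differences. Original n = 11; n_eff = number of nonzero differences = 9.
Nonzero differences (with sign): +5, +2, +6, +2, +6, +7, +5, +5, +1
Step 2: Count signs: positive = 9, negative = 0.
Step 3: Under H0: P(positive) = 0.5, so the number of positives S ~ Bin(9, 0.5).
Step 4: Two-sided exact p-value = sum of Bin(9,0.5) probabilities at or below the observed probability = 0.003906.
Step 5: alpha = 0.05. reject H0.

n_eff = 9, pos = 9, neg = 0, p = 0.003906, reject H0.


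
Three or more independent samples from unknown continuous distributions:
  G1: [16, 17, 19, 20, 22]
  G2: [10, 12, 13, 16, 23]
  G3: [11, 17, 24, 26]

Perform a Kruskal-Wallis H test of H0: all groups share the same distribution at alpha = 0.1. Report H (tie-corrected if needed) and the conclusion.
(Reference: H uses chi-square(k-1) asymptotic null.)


Step 1: Combine all N = 14 observations and assign midranks.
sorted (value, group, rank): (10,G2,1), (11,G3,2), (12,G2,3), (13,G2,4), (16,G1,5.5), (16,G2,5.5), (17,G1,7.5), (17,G3,7.5), (19,G1,9), (20,G1,10), (22,G1,11), (23,G2,12), (24,G3,13), (26,G3,14)
Step 2: Sum ranks within each group.
R_1 = 43 (n_1 = 5)
R_2 = 25.5 (n_2 = 5)
R_3 = 36.5 (n_3 = 4)
Step 3: H = 12/(N(N+1)) * sum(R_i^2/n_i) - 3(N+1)
     = 12/(14*15) * (43^2/5 + 25.5^2/5 + 36.5^2/4) - 3*15
     = 0.057143 * 832.913 - 45
     = 2.595000.
Step 4: Ties present; correction factor C = 1 - 12/(14^3 - 14) = 0.995604. Corrected H = 2.595000 / 0.995604 = 2.606457.
Step 5: Under H0, H ~ chi^2(2); p-value = 0.271653.
Step 6: alpha = 0.1. fail to reject H0.

H = 2.6065, df = 2, p = 0.271653, fail to reject H0.


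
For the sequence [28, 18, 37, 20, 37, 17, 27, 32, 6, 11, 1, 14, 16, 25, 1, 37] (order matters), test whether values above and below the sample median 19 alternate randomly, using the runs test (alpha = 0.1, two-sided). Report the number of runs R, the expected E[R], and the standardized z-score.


Step 1: Compute median = 19; label A = above, B = below.
Labels in order: ABAAABAABBBBBABA  (n_A = 8, n_B = 8)
Step 2: Count runs R = 9.
Step 3: Under H0 (random ordering), E[R] = 2*n_A*n_B/(n_A+n_B) + 1 = 2*8*8/16 + 1 = 9.0000.
        Var[R] = 2*n_A*n_B*(2*n_A*n_B - n_A - n_B) / ((n_A+n_B)^2 * (n_A+n_B-1)) = 14336/3840 = 3.7333.
        SD[R] = 1.9322.
Step 4: R = E[R], so z = 0 with no continuity correction.
Step 5: Two-sided p-value via normal approximation = 2*(1 - Phi(|z|)) = 1.000000.
Step 6: alpha = 0.1. fail to reject H0.

R = 9, z = 0.0000, p = 1.000000, fail to reject H0.


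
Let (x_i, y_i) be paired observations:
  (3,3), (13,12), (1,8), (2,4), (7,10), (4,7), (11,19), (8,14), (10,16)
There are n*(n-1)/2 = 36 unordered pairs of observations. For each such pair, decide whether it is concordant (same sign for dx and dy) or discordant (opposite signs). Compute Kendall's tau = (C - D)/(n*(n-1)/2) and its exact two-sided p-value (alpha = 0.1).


Step 1: Enumerate the 36 unordered pairs (i,j) with i<j and classify each by sign(x_j-x_i) * sign(y_j-y_i).
  (1,2):dx=+10,dy=+9->C; (1,3):dx=-2,dy=+5->D; (1,4):dx=-1,dy=+1->D; (1,5):dx=+4,dy=+7->C
  (1,6):dx=+1,dy=+4->C; (1,7):dx=+8,dy=+16->C; (1,8):dx=+5,dy=+11->C; (1,9):dx=+7,dy=+13->C
  (2,3):dx=-12,dy=-4->C; (2,4):dx=-11,dy=-8->C; (2,5):dx=-6,dy=-2->C; (2,6):dx=-9,dy=-5->C
  (2,7):dx=-2,dy=+7->D; (2,8):dx=-5,dy=+2->D; (2,9):dx=-3,dy=+4->D; (3,4):dx=+1,dy=-4->D
  (3,5):dx=+6,dy=+2->C; (3,6):dx=+3,dy=-1->D; (3,7):dx=+10,dy=+11->C; (3,8):dx=+7,dy=+6->C
  (3,9):dx=+9,dy=+8->C; (4,5):dx=+5,dy=+6->C; (4,6):dx=+2,dy=+3->C; (4,7):dx=+9,dy=+15->C
  (4,8):dx=+6,dy=+10->C; (4,9):dx=+8,dy=+12->C; (5,6):dx=-3,dy=-3->C; (5,7):dx=+4,dy=+9->C
  (5,8):dx=+1,dy=+4->C; (5,9):dx=+3,dy=+6->C; (6,7):dx=+7,dy=+12->C; (6,8):dx=+4,dy=+7->C
  (6,9):dx=+6,dy=+9->C; (7,8):dx=-3,dy=-5->C; (7,9):dx=-1,dy=-3->C; (8,9):dx=+2,dy=+2->C
Step 2: C = 29, D = 7, total pairs = 36.
Step 3: tau = (C - D)/(n(n-1)/2) = (29 - 7)/36 = 0.611111.
Step 4: Exact two-sided p-value (enumerate n! = 362880 permutations of y under H0): p = 0.024741.
Step 5: alpha = 0.1. reject H0.

tau_b = 0.6111 (C=29, D=7), p = 0.024741, reject H0.


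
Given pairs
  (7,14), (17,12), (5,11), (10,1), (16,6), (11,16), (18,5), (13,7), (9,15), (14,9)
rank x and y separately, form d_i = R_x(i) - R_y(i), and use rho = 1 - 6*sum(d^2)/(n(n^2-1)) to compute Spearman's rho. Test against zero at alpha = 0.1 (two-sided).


Step 1: Rank x and y separately (midranks; no ties here).
rank(x): 7->2, 17->9, 5->1, 10->4, 16->8, 11->5, 18->10, 13->6, 9->3, 14->7
rank(y): 14->8, 12->7, 11->6, 1->1, 6->3, 16->10, 5->2, 7->4, 15->9, 9->5
Step 2: d_i = R_x(i) - R_y(i); compute d_i^2.
  (2-8)^2=36, (9-7)^2=4, (1-6)^2=25, (4-1)^2=9, (8-3)^2=25, (5-10)^2=25, (10-2)^2=64, (6-4)^2=4, (3-9)^2=36, (7-5)^2=4
sum(d^2) = 232.
Step 3: rho = 1 - 6*232 / (10*(10^2 - 1)) = 1 - 1392/990 = -0.406061.
Step 4: Under H0, t = rho * sqrt((n-2)/(1-rho^2)) = -1.2568 ~ t(8).
Step 5: Two-sided p-value from the t-distribution with 8 df = 0.244282.
Step 6: alpha = 0.1. fail to reject H0.

rho = -0.4061, p = 0.244282, fail to reject H0 at alpha = 0.1.


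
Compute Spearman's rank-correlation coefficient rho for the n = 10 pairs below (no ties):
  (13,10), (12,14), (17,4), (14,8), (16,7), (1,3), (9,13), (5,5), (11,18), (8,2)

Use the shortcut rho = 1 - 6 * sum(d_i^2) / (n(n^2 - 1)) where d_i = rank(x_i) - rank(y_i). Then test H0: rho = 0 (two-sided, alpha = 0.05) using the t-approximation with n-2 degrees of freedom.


Step 1: Rank x and y separately (midranks; no ties here).
rank(x): 13->7, 12->6, 17->10, 14->8, 16->9, 1->1, 9->4, 5->2, 11->5, 8->3
rank(y): 10->7, 14->9, 4->3, 8->6, 7->5, 3->2, 13->8, 5->4, 18->10, 2->1
Step 2: d_i = R_x(i) - R_y(i); compute d_i^2.
  (7-7)^2=0, (6-9)^2=9, (10-3)^2=49, (8-6)^2=4, (9-5)^2=16, (1-2)^2=1, (4-8)^2=16, (2-4)^2=4, (5-10)^2=25, (3-1)^2=4
sum(d^2) = 128.
Step 3: rho = 1 - 6*128 / (10*(10^2 - 1)) = 1 - 768/990 = 0.224242.
Step 4: Under H0, t = rho * sqrt((n-2)/(1-rho^2)) = 0.6508 ~ t(8).
Step 5: Two-sided p-value from the t-distribution with 8 df = 0.533401.
Step 6: alpha = 0.05. fail to reject H0.

rho = 0.2242, p = 0.533401, fail to reject H0 at alpha = 0.05.


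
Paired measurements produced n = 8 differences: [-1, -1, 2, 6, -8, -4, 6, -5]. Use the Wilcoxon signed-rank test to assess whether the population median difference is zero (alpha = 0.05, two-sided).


Step 1: Drop any zero differences (none here) and take |d_i|.
|d| = [1, 1, 2, 6, 8, 4, 6, 5]
Step 2: Midrank |d_i| (ties get averaged ranks).
ranks: |1|->1.5, |1|->1.5, |2|->3, |6|->6.5, |8|->8, |4|->4, |6|->6.5, |5|->5
Step 3: Attach original signs; sum ranks with positive sign and with negative sign.
W+ = 3 + 6.5 + 6.5 = 16
W- = 1.5 + 1.5 + 8 + 4 + 5 = 20
(Check: W+ + W- = 36 should equal n(n+1)/2 = 36.)
Step 4: Test statistic W = min(W+, W-) = 16.
Step 5: Ties in |d|, so use the tie-corrected normal approximation.
        E[W] = n(n+1)/4 = 8*9/4 = 18.
        Tie groups: |d|=1 (t=2), |d|=6 (t=2); sum(t^3 - t) = 12.
        Var[W] = n(n+1)(2n+1)/24 - sum(t^3-t)/48 = 1224/24 - 12/48 = 50.75.
        z = (W - E[W]) / sqrt(Var[W]) = (16 - 18) / 7.1239 = -0.2807.
        Two-sided p = 2*Phi(z) = 0.778906.
Step 6: alpha = 0.05. fail to reject H0.

W+ = 16, W- = 20, W = min = 16, p = 0.778906, fail to reject H0.


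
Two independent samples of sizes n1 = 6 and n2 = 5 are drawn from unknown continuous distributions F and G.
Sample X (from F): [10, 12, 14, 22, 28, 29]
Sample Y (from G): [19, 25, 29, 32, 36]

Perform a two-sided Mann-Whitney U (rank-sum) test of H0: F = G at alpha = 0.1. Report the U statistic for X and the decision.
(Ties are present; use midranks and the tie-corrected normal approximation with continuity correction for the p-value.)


Step 1: Combine and sort all 11 observations; assign midranks.
sorted (value, group): (10,X), (12,X), (14,X), (19,Y), (22,X), (25,Y), (28,X), (29,X), (29,Y), (32,Y), (36,Y)
ranks: 10->1, 12->2, 14->3, 19->4, 22->5, 25->6, 28->7, 29->8.5, 29->8.5, 32->10, 36->11
Step 2: Rank sum for X: R1 = 1 + 2 + 3 + 5 + 7 + 8.5 = 26.5.
Step 3: U_X = R1 - n1(n1+1)/2 = 26.5 - 6*7/2 = 26.5 - 21 = 5.5.
       U_Y = n1*n2 - U_X = 30 - 5.5 = 24.5.
Step 4: Ties are present, so use the tie-corrected normal approximation (with continuity correction) for the p-value.
Step 5: p-value = 0.099576; compare to alpha = 0.1. reject H0.

U_X = 5.5, p = 0.099576, reject H0 at alpha = 0.1.


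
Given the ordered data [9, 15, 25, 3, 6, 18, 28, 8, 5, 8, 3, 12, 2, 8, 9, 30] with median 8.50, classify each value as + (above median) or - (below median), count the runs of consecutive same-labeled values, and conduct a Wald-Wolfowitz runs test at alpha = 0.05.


Step 1: Compute median = 8.50; label A = above, B = below.
Labels in order: AAABBAABBBBABBAA  (n_A = 8, n_B = 8)
Step 2: Count runs R = 7.
Step 3: Under H0 (random ordering), E[R] = 2*n_A*n_B/(n_A+n_B) + 1 = 2*8*8/16 + 1 = 9.0000.
        Var[R] = 2*n_A*n_B*(2*n_A*n_B - n_A - n_B) / ((n_A+n_B)^2 * (n_A+n_B-1)) = 14336/3840 = 3.7333.
        SD[R] = 1.9322.
Step 4: Continuity-corrected z = (R + 0.5 - E[R]) / SD[R] = (7 + 0.5 - 9.0000) / 1.9322 = -0.7763.
Step 5: Two-sided p-value via normal approximation = 2*(1 - Phi(|z|)) = 0.437558.
Step 6: alpha = 0.05. fail to reject H0.

R = 7, z = -0.7763, p = 0.437558, fail to reject H0.


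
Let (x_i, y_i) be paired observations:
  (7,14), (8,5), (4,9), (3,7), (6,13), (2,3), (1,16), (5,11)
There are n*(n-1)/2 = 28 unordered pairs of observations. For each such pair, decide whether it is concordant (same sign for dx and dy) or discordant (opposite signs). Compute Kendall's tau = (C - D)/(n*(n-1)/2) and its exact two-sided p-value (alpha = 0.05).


Step 1: Enumerate the 28 unordered pairs (i,j) with i<j and classify each by sign(x_j-x_i) * sign(y_j-y_i).
  (1,2):dx=+1,dy=-9->D; (1,3):dx=-3,dy=-5->C; (1,4):dx=-4,dy=-7->C; (1,5):dx=-1,dy=-1->C
  (1,6):dx=-5,dy=-11->C; (1,7):dx=-6,dy=+2->D; (1,8):dx=-2,dy=-3->C; (2,3):dx=-4,dy=+4->D
  (2,4):dx=-5,dy=+2->D; (2,5):dx=-2,dy=+8->D; (2,6):dx=-6,dy=-2->C; (2,7):dx=-7,dy=+11->D
  (2,8):dx=-3,dy=+6->D; (3,4):dx=-1,dy=-2->C; (3,5):dx=+2,dy=+4->C; (3,6):dx=-2,dy=-6->C
  (3,7):dx=-3,dy=+7->D; (3,8):dx=+1,dy=+2->C; (4,5):dx=+3,dy=+6->C; (4,6):dx=-1,dy=-4->C
  (4,7):dx=-2,dy=+9->D; (4,8):dx=+2,dy=+4->C; (5,6):dx=-4,dy=-10->C; (5,7):dx=-5,dy=+3->D
  (5,8):dx=-1,dy=-2->C; (6,7):dx=-1,dy=+13->D; (6,8):dx=+3,dy=+8->C; (7,8):dx=+4,dy=-5->D
Step 2: C = 16, D = 12, total pairs = 28.
Step 3: tau = (C - D)/(n(n-1)/2) = (16 - 12)/28 = 0.142857.
Step 4: Exact two-sided p-value (enumerate n! = 40320 permutations of y under H0): p = 0.719544.
Step 5: alpha = 0.05. fail to reject H0.

tau_b = 0.1429 (C=16, D=12), p = 0.719544, fail to reject H0.


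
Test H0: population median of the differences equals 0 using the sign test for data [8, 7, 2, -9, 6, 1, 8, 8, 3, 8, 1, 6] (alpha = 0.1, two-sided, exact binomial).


Step 1: Discard zero differences. Original n = 12; n_eff = number of nonzero differences = 12.
Nonzero differences (with sign): +8, +7, +2, -9, +6, +1, +8, +8, +3, +8, +1, +6
Step 2: Count signs: positive = 11, negative = 1.
Step 3: Under H0: P(positive) = 0.5, so the number of positives S ~ Bin(12, 0.5).
Step 4: Two-sided exact p-value = sum of Bin(12,0.5) probabilities at or below the observed probability = 0.006348.
Step 5: alpha = 0.1. reject H0.

n_eff = 12, pos = 11, neg = 1, p = 0.006348, reject H0.


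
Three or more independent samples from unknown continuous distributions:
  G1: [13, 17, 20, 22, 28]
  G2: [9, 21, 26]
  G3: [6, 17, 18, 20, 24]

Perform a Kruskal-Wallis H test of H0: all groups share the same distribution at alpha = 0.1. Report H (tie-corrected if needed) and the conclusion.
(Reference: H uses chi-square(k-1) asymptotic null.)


Step 1: Combine all N = 13 observations and assign midranks.
sorted (value, group, rank): (6,G3,1), (9,G2,2), (13,G1,3), (17,G1,4.5), (17,G3,4.5), (18,G3,6), (20,G1,7.5), (20,G3,7.5), (21,G2,9), (22,G1,10), (24,G3,11), (26,G2,12), (28,G1,13)
Step 2: Sum ranks within each group.
R_1 = 38 (n_1 = 5)
R_2 = 23 (n_2 = 3)
R_3 = 30 (n_3 = 5)
Step 3: H = 12/(N(N+1)) * sum(R_i^2/n_i) - 3(N+1)
     = 12/(13*14) * (38^2/5 + 23^2/3 + 30^2/5) - 3*14
     = 0.065934 * 645.133 - 42
     = 0.536264.
Step 4: Ties present; correction factor C = 1 - 12/(13^3 - 13) = 0.994505. Corrected H = 0.536264 / 0.994505 = 0.539227.
Step 5: Under H0, H ~ chi^2(2); p-value = 0.763675.
Step 6: alpha = 0.1. fail to reject H0.

H = 0.5392, df = 2, p = 0.763675, fail to reject H0.


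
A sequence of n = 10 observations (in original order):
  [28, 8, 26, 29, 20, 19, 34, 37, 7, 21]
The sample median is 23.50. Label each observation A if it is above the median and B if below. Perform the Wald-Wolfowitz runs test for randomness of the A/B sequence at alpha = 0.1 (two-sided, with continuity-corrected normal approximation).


Step 1: Compute median = 23.50; label A = above, B = below.
Labels in order: ABAABBAABB  (n_A = 5, n_B = 5)
Step 2: Count runs R = 6.
Step 3: Under H0 (random ordering), E[R] = 2*n_A*n_B/(n_A+n_B) + 1 = 2*5*5/10 + 1 = 6.0000.
        Var[R] = 2*n_A*n_B*(2*n_A*n_B - n_A - n_B) / ((n_A+n_B)^2 * (n_A+n_B-1)) = 2000/900 = 2.2222.
        SD[R] = 1.4907.
Step 4: R = E[R], so z = 0 with no continuity correction.
Step 5: Two-sided p-value via normal approximation = 2*(1 - Phi(|z|)) = 1.000000.
Step 6: alpha = 0.1. fail to reject H0.

R = 6, z = 0.0000, p = 1.000000, fail to reject H0.


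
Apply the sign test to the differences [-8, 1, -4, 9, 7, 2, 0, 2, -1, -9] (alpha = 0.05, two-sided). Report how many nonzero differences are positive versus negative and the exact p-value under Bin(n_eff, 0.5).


Step 1: Discard zero differences. Original n = 10; n_eff = number of nonzero differences = 9.
Nonzero differences (with sign): -8, +1, -4, +9, +7, +2, +2, -1, -9
Step 2: Count signs: positive = 5, negative = 4.
Step 3: Under H0: P(positive) = 0.5, so the number of positives S ~ Bin(9, 0.5).
Step 4: Two-sided exact p-value = sum of Bin(9,0.5) probabilities at or below the observed probability = 1.000000.
Step 5: alpha = 0.05. fail to reject H0.

n_eff = 9, pos = 5, neg = 4, p = 1.000000, fail to reject H0.


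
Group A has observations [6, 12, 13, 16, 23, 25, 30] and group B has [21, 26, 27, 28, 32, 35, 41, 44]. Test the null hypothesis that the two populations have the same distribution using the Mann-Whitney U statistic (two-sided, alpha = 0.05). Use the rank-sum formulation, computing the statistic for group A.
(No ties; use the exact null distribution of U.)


Step 1: Combine and sort all 15 observations; assign midranks.
sorted (value, group): (6,X), (12,X), (13,X), (16,X), (21,Y), (23,X), (25,X), (26,Y), (27,Y), (28,Y), (30,X), (32,Y), (35,Y), (41,Y), (44,Y)
ranks: 6->1, 12->2, 13->3, 16->4, 21->5, 23->6, 25->7, 26->8, 27->9, 28->10, 30->11, 32->12, 35->13, 41->14, 44->15
Step 2: Rank sum for X: R1 = 1 + 2 + 3 + 4 + 6 + 7 + 11 = 34.
Step 3: U_X = R1 - n1(n1+1)/2 = 34 - 7*8/2 = 34 - 28 = 6.
       U_Y = n1*n2 - U_X = 56 - 6 = 50.
Step 4: No ties, so the exact null distribution of U (based on enumerating the C(15,7) = 6435 equally likely rank assignments) gives the two-sided p-value.
Step 5: p-value = 0.009324; compare to alpha = 0.05. reject H0.

U_X = 6, p = 0.009324, reject H0 at alpha = 0.05.


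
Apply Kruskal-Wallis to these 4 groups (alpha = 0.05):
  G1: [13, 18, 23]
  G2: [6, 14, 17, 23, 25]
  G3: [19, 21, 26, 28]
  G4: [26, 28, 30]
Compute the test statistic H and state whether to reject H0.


Step 1: Combine all N = 15 observations and assign midranks.
sorted (value, group, rank): (6,G2,1), (13,G1,2), (14,G2,3), (17,G2,4), (18,G1,5), (19,G3,6), (21,G3,7), (23,G1,8.5), (23,G2,8.5), (25,G2,10), (26,G3,11.5), (26,G4,11.5), (28,G3,13.5), (28,G4,13.5), (30,G4,15)
Step 2: Sum ranks within each group.
R_1 = 15.5 (n_1 = 3)
R_2 = 26.5 (n_2 = 5)
R_3 = 38 (n_3 = 4)
R_4 = 40 (n_4 = 3)
Step 3: H = 12/(N(N+1)) * sum(R_i^2/n_i) - 3(N+1)
     = 12/(15*16) * (15.5^2/3 + 26.5^2/5 + 38^2/4 + 40^2/3) - 3*16
     = 0.050000 * 1114.87 - 48
     = 7.743333.
Step 4: Ties present; correction factor C = 1 - 18/(15^3 - 15) = 0.994643. Corrected H = 7.743333 / 0.994643 = 7.785039.
Step 5: Under H0, H ~ chi^2(3); p-value = 0.050670.
Step 6: alpha = 0.05. fail to reject H0.

H = 7.7850, df = 3, p = 0.050670, fail to reject H0.
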